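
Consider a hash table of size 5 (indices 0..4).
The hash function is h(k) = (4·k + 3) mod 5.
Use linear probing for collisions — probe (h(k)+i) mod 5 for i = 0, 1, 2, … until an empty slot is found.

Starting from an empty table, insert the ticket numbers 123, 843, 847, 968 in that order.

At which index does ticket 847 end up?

2

123: h=0 → slot 0
843: h=0, probe 0,1 → slot 1
847: h=1, probe 1,2 → slot 2
968: h=0, probe 0,1,2,3 → slot 3
Table: [123, 843, 847, 968, ∅]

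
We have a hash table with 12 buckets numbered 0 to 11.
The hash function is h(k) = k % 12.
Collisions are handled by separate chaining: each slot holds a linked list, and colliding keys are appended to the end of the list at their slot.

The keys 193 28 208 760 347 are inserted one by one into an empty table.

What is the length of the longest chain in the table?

Insert 193: h=1, bucket 1 empty → new chain.
Insert 28: h=4, bucket 4 empty → new chain.
Insert 208: h=4, bucket 4 nonempty → append to chain.
Insert 760: h=4, bucket 4 nonempty → append to chain.
Insert 347: h=11, bucket 11 empty → new chain.
Final buckets:
0: .
1: 193
2: .
3: .
4: 28 -> 208 -> 760
5: .
6: .
7: .
8: .
9: .
10: .
11: 347

3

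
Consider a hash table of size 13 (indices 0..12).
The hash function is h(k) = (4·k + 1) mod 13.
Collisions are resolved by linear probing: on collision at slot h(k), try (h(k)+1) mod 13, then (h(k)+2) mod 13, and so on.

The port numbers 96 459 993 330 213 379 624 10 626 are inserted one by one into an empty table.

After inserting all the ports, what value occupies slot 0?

96 hashes to 8; slot 8 is free => place at 8.
459 hashes to 4; slot 4 is free => place at 4.
993 hashes to 8; 8 taken => place at 9.
330 hashes to 8; 8,9 taken => place at 10.
213 hashes to 8; 8,9,10 taken => place at 11.
379 hashes to 9; 9,10,11 taken => place at 12.
624 hashes to 1; slot 1 is free => place at 1.
10 hashes to 2; slot 2 is free => place at 2.
626 hashes to 9; 9,10,11,12 taken => place at 0.
Table: [626, 624, 10, ., 459, ., ., ., 96, 993, 330, 213, 379]

626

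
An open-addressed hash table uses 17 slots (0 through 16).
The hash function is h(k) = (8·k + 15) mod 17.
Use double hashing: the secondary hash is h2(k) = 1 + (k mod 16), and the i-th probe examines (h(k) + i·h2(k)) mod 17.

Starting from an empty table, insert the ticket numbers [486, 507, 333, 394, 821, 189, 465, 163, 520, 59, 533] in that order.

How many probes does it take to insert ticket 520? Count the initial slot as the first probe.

486: h=10 => slot 10
507: h=8 => slot 8
333: h=10, h2=14, probe 10,7 => slot 7
394: h=5 => slot 5
821: h=4 => slot 4
189: h=14 => slot 14
465: h=12 => slot 12
163: h=10, h2=4, probe 10,14,1 => slot 1
520: h=10, h2=9, probe 10,2 => slot 2
59: h=11 => slot 11
533: h=12, h2=6, probe 12,1,7,13 => slot 13
Table: [_, 163, 520, _, 821, 394, _, 333, 507, _, 486, 59, 465, 533, 189, _, _]

2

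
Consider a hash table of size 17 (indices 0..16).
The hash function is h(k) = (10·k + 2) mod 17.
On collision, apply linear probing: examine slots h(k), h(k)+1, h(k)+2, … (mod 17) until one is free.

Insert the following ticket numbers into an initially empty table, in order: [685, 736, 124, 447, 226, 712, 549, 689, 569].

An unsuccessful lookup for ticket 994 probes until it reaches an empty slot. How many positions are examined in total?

685 hashes to 1; slot 1 is free → place at 1.
736 hashes to 1; 1 taken → place at 2.
124 hashes to 1; 1,2 taken → place at 3.
447 hashes to 1; 1,2,3 taken → place at 4.
226 hashes to 1; 1,2,3,4 taken → place at 5.
712 hashes to 16; slot 16 is free → place at 16.
549 hashes to 1; 1,2,3,4,5 taken → place at 6.
689 hashes to 7; slot 7 is free → place at 7.
569 hashes to 14; slot 14 is free → place at 14.
Table: [., 685, 736, 124, 447, 226, 549, 689, ., ., ., ., ., ., 569, ., 712]
Lookup 994: h=14, probe 14,15 → slot 15 empty, not found.

2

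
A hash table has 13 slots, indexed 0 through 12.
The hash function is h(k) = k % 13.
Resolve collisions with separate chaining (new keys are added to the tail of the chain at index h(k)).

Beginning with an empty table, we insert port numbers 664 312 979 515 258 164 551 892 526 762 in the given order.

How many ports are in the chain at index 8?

4

664 → bucket 1
312 → bucket 0
979 → bucket 4
515 → bucket 8
258 → bucket 11
164 → bucket 8 (collision)
551 → bucket 5
892 → bucket 8 (collision)
526 → bucket 6
762 → bucket 8 (collision)
Final buckets:
0: 312
1: 664
2: .
3: .
4: 979
5: 551
6: 526
7: .
8: 515 -> 164 -> 892 -> 762
9: .
10: .
11: 258
12: .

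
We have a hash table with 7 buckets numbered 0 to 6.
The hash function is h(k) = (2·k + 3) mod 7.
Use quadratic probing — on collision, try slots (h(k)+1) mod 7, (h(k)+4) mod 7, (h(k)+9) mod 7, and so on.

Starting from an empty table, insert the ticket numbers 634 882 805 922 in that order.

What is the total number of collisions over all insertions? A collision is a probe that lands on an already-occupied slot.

2

634 hashes to 4; slot 4 is free => place at 4.
882 hashes to 3; slot 3 is free => place at 3.
805 hashes to 3; 3,4 taken => place at 0.
922 hashes to 6; slot 6 is free => place at 6.
Table: [805, ∅, ∅, 882, 634, ∅, 922]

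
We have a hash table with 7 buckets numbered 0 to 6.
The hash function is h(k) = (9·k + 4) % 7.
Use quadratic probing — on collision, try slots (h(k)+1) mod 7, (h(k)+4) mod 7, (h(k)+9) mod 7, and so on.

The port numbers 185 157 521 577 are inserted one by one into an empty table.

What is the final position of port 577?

185: h=3 → slot 3
157: h=3, probe 3,4 → slot 4
521: h=3, probe 3,4,0 → slot 0
577: h=3, probe 3,4,0,5 → slot 5
Table: [521, _, _, 185, 157, 577, _]

5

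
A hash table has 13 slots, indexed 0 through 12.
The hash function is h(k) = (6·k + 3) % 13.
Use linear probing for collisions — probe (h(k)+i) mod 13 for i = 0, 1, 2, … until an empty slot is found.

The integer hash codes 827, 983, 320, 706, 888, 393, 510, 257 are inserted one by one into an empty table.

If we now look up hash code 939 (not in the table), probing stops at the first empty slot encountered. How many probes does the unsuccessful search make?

Insert 827: h=12, slot 12 empty -> index 12.
Insert 983: h=12, slot 12 occupied -> index 0.
Insert 320: h=12, slots 12,0 occupied -> index 1.
Insert 706: h=1, slot 1 occupied -> index 2.
Insert 888: h=1, slots 1,2 occupied -> index 3.
Insert 393: h=8, slot 8 empty -> index 8.
Insert 510: h=8, slot 8 occupied -> index 9.
Insert 257: h=11, slot 11 empty -> index 11.
Table: [983, 320, 706, 888, ∅, ∅, ∅, ∅, 393, 510, ∅, 257, 827]
Lookup 939: h=8, probe 8,9,10 → slot 10 empty, not found.

3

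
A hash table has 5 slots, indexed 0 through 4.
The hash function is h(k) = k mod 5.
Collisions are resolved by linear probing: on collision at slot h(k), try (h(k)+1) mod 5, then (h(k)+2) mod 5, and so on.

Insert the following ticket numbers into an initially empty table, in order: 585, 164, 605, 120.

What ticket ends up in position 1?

Insert 585: h=0, slot 0 empty → index 0.
Insert 164: h=4, slot 4 empty → index 4.
Insert 605: h=0, slot 0 occupied → index 1.
Insert 120: h=0, slots 0,1 occupied → index 2.
Table: [585, 605, 120, _, 164]

605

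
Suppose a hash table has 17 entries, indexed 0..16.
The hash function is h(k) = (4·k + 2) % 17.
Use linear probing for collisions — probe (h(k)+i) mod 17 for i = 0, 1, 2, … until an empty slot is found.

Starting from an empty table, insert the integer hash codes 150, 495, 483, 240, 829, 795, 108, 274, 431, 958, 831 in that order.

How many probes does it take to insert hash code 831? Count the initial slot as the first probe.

6

Insert 150: h=7, slot 7 empty => index 7.
Insert 495: h=10, slot 10 empty => index 10.
Insert 483: h=13, slot 13 empty => index 13.
Insert 240: h=10, slot 10 occupied => index 11.
Insert 829: h=3, slot 3 empty => index 3.
Insert 795: h=3, slot 3 occupied => index 4.
Insert 108: h=9, slot 9 empty => index 9.
Insert 274: h=10, slots 10,11 occupied => index 12.
Insert 431: h=9, slots 9,10,11,12,13 occupied => index 14.
Insert 958: h=9, slots 9,10,11,12,13,14 occupied => index 15.
Insert 831: h=11, slots 11,12,13,14,15 occupied => index 16.
Table: [., ., ., 829, 795, ., ., 150, ., 108, 495, 240, 274, 483, 431, 958, 831]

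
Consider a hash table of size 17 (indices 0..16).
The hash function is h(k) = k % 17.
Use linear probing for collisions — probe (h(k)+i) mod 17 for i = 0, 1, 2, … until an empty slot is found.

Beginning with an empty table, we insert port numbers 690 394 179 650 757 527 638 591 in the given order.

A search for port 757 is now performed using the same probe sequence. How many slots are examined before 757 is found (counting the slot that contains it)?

690: h=10 → slot 10
394: h=3 → slot 3
179: h=9 → slot 9
650: h=4 → slot 4
757: h=9, probe 9,10,11 → slot 11
527: h=0 → slot 0
638: h=9, probe 9,10,11,12 → slot 12
591: h=13 → slot 13
Table: [527, ., ., 394, 650, ., ., ., ., 179, 690, 757, 638, 591, ., ., .]
Lookup 757: h=9, probe 9,10,11 → found at 11.

3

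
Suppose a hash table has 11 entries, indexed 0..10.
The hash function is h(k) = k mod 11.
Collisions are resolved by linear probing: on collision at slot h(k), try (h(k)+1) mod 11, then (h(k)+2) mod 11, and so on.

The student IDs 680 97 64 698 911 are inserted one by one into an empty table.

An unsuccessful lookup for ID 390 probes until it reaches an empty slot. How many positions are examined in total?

680: h=9 -> slot 9
97: h=9, probe 9,10 -> slot 10
64: h=9, probe 9,10,0 -> slot 0
698: h=5 -> slot 5
911: h=9, probe 9,10,0,1 -> slot 1
Table: [64, 911, _, _, _, 698, _, _, _, 680, 97]
Lookup 390: h=5, probe 5,6 → slot 6 empty, not found.

2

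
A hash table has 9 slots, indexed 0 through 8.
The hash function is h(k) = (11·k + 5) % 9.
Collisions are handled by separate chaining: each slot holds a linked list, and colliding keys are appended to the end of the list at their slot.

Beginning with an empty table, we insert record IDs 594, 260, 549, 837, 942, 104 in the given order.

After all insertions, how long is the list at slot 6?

1

Insert 594: h=5, bucket 5 empty -> new chain.
Insert 260: h=3, bucket 3 empty -> new chain.
Insert 549: h=5, bucket 5 nonempty -> append to chain.
Insert 837: h=5, bucket 5 nonempty -> append to chain.
Insert 942: h=8, bucket 8 empty -> new chain.
Insert 104: h=6, bucket 6 empty -> new chain.
Final buckets:
0: .
1: .
2: .
3: 260
4: .
5: 594 -> 549 -> 837
6: 104
7: .
8: 942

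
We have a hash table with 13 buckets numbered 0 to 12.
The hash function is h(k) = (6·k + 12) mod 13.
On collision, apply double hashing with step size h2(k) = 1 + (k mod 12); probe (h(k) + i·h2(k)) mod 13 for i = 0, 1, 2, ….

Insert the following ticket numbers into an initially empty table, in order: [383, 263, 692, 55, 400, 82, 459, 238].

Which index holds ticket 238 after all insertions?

8

Insert 383: h=9, slot 9 empty → index 9.
Insert 263: h=4, slot 4 empty → index 4.
Insert 692: h=4, h2=9, slot 4 occupied → index 0.
Insert 55: h=4, h2=8, slot 4 occupied → index 12.
Insert 400: h=7, slot 7 empty → index 7.
Insert 82: h=10, slot 10 empty → index 10.
Insert 459: h=10, h2=4, slot 10 occupied → index 1.
Insert 238: h=10, h2=11, slot 10 occupied → index 8.
Table: [692, 459, ., ., 263, ., ., 400, 238, 383, 82, ., 55]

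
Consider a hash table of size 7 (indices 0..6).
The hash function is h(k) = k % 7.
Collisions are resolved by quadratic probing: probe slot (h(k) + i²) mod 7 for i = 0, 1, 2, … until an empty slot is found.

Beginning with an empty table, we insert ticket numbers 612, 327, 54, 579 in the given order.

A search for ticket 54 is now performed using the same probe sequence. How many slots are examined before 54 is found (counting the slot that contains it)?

2

612 hashes to 3; slot 3 is free -> place at 3.
327 hashes to 5; slot 5 is free -> place at 5.
54 hashes to 5; 5 taken -> place at 6.
579 hashes to 5; 5,6 taken -> place at 2.
Table: [—, —, 579, 612, —, 327, 54]
Lookup 54: h=5, probe 5,6 → found at 6.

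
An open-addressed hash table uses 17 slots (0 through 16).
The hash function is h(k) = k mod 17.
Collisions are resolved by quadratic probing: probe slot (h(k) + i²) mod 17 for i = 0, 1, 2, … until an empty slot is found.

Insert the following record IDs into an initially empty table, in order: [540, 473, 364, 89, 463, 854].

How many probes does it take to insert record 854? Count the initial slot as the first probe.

540: h=13 → slot 13
473: h=14 → slot 14
364: h=7 → slot 7
89: h=4 → slot 4
463: h=4, probe 4,5 → slot 5
854: h=4, probe 4,5,8 → slot 8
Table: [∅, ∅, ∅, ∅, 89, 463, ∅, 364, 854, ∅, ∅, ∅, ∅, 540, 473, ∅, ∅]

3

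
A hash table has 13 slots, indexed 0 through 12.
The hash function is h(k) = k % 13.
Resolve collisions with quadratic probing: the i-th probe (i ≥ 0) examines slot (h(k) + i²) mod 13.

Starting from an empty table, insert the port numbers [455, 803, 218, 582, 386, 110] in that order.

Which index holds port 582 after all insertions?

1

455 hashes to 0; slot 0 is free -> place at 0.
803 hashes to 10; slot 10 is free -> place at 10.
218 hashes to 10; 10 taken -> place at 11.
582 hashes to 10; 10,11 taken -> place at 1.
386 hashes to 9; slot 9 is free -> place at 9.
110 hashes to 6; slot 6 is free -> place at 6.
Table: [455, 582, _, _, _, _, 110, _, _, 386, 803, 218, _]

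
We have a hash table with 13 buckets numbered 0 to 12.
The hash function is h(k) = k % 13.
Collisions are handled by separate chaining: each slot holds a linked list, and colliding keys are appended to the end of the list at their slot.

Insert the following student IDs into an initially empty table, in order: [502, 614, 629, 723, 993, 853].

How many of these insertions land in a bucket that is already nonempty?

Insert 502: h=8, bucket 8 empty → new chain.
Insert 614: h=3, bucket 3 empty → new chain.
Insert 629: h=5, bucket 5 empty → new chain.
Insert 723: h=8, bucket 8 nonempty → append to chain.
Insert 993: h=5, bucket 5 nonempty → append to chain.
Insert 853: h=8, bucket 8 nonempty → append to chain.
Final buckets:
0: .
1: .
2: .
3: 614
4: .
5: 629 -> 993
6: .
7: .
8: 502 -> 723 -> 853
9: .
10: .
11: .
12: .

3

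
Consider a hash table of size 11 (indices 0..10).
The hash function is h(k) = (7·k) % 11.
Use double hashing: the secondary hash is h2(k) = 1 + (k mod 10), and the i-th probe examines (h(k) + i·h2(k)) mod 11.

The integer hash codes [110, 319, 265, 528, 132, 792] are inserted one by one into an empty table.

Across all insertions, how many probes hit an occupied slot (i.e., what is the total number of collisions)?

5

Insert 110: h=0, slot 0 empty => index 0.
Insert 319: h=0, h2=10, slot 0 occupied => index 10.
Insert 265: h=7, slot 7 empty => index 7.
Insert 528: h=0, h2=9, slot 0 occupied => index 9.
Insert 132: h=0, h2=3, slot 0 occupied => index 3.
Insert 792: h=0, h2=3, slots 0,3 occupied => index 6.
Table: [110, ∅, ∅, 132, ∅, ∅, 792, 265, ∅, 528, 319]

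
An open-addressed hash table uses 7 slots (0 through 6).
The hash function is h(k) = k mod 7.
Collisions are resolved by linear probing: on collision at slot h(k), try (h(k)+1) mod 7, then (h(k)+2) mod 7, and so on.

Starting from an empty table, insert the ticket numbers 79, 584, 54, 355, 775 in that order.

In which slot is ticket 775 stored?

Insert 79: h=2, slot 2 empty -> index 2.
Insert 584: h=3, slot 3 empty -> index 3.
Insert 54: h=5, slot 5 empty -> index 5.
Insert 355: h=5, slot 5 occupied -> index 6.
Insert 775: h=5, slots 5,6 occupied -> index 0.
Table: [775, ., 79, 584, ., 54, 355]

0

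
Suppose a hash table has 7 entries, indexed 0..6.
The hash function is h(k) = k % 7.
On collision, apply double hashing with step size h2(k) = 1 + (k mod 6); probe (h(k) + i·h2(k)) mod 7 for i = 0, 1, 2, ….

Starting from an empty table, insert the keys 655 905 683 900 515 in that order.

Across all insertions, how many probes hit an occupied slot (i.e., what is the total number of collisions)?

655 hashes to 4; slot 4 is free => place at 4.
905 hashes to 2; slot 2 is free => place at 2.
683 hashes to 4, h2=6; 4 taken => place at 3.
900 hashes to 4, h2=1; 4 taken => place at 5.
515 hashes to 4, h2=6; 4,3,2 taken => place at 1.
Table: [_, 515, 905, 683, 655, 900, _]

5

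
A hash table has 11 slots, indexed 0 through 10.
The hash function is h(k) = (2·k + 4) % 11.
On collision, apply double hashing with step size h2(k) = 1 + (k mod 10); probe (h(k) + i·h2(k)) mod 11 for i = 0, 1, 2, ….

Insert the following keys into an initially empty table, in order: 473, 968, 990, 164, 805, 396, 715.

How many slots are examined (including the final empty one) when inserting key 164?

2

Insert 473: h=4, slot 4 empty => index 4.
Insert 968: h=4, h2=9, slot 4 occupied => index 2.
Insert 990: h=4, h2=1, slot 4 occupied => index 5.
Insert 164: h=2, h2=5, slot 2 occupied => index 7.
Insert 805: h=8, slot 8 empty => index 8.
Insert 396: h=4, h2=7, slot 4 occupied => index 0.
Insert 715: h=4, h2=6, slot 4 occupied => index 10.
Table: [396, —, 968, —, 473, 990, —, 164, 805, —, 715]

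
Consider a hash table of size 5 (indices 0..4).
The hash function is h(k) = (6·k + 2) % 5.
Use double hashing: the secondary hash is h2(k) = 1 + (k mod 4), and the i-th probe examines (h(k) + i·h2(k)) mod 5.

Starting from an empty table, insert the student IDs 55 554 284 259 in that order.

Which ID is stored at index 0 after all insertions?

55 hashes to 2; slot 2 is free -> place at 2.
554 hashes to 1; slot 1 is free -> place at 1.
284 hashes to 1, h2=1; 1,2 taken -> place at 3.
259 hashes to 1, h2=4; 1 taken -> place at 0.
Table: [259, 554, 55, 284, .]

259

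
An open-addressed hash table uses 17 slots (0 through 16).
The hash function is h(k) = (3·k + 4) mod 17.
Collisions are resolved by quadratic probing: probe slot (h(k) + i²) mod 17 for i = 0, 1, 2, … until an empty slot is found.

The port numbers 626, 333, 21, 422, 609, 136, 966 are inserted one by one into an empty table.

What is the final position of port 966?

11

Insert 626: h=12, slot 12 empty → index 12.
Insert 333: h=0, slot 0 empty → index 0.
Insert 21: h=16, slot 16 empty → index 16.
Insert 422: h=12, slot 12 occupied → index 13.
Insert 609: h=12, slots 12,13,16 occupied → index 4.
Insert 136: h=4, slot 4 occupied → index 5.
Insert 966: h=12, slots 12,13,16,4 occupied → index 11.
Table: [333, —, —, —, 609, 136, —, —, —, —, —, 966, 626, 422, —, —, 21]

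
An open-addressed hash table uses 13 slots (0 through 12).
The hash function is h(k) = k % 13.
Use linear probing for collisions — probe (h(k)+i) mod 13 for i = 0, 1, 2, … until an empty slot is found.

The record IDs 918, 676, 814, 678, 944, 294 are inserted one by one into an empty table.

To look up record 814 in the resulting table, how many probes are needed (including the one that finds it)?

918 hashes to 8; slot 8 is free => place at 8.
676 hashes to 0; slot 0 is free => place at 0.
814 hashes to 8; 8 taken => place at 9.
678 hashes to 2; slot 2 is free => place at 2.
944 hashes to 8; 8,9 taken => place at 10.
294 hashes to 8; 8,9,10 taken => place at 11.
Table: [676, -, 678, -, -, -, -, -, 918, 814, 944, 294, -]
Lookup 814: h=8, probe 8,9 → found at 9.

2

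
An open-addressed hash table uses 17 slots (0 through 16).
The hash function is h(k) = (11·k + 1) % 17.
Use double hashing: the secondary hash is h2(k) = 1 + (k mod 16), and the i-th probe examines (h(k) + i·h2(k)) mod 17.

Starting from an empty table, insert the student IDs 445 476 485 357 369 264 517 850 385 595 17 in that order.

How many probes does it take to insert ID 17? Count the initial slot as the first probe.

Insert 445: h=0, slot 0 empty -> index 0.
Insert 476: h=1, slot 1 empty -> index 1.
Insert 485: h=15, slot 15 empty -> index 15.
Insert 357: h=1, h2=6, slot 1 occupied -> index 7.
Insert 369: h=14, slot 14 empty -> index 14.
Insert 264: h=15, h2=9, slots 15,7 occupied -> index 16.
Insert 517: h=10, slot 10 empty -> index 10.
Insert 850: h=1, h2=3, slot 1 occupied -> index 4.
Insert 385: h=3, slot 3 empty -> index 3.
Insert 595: h=1, h2=4, slot 1 occupied -> index 5.
Insert 17: h=1, h2=2, slots 1,3,5,7 occupied -> index 9.
Table: [445, 476, ∅, 385, 850, 595, ∅, 357, ∅, 17, 517, ∅, ∅, ∅, 369, 485, 264]

5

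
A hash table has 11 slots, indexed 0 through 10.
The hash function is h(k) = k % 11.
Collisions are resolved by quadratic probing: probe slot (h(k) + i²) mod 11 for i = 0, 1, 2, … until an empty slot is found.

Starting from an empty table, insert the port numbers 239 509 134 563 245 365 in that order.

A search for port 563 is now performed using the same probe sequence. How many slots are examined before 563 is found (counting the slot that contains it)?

3

Insert 239: h=8, slot 8 empty -> index 8.
Insert 509: h=3, slot 3 empty -> index 3.
Insert 134: h=2, slot 2 empty -> index 2.
Insert 563: h=2, slots 2,3 occupied -> index 6.
Insert 245: h=3, slot 3 occupied -> index 4.
Insert 365: h=2, slots 2,3,6 occupied -> index 0.
Table: [365, _, 134, 509, 245, _, 563, _, 239, _, _]
Lookup 563: h=2, probe 2,3,6 → found at 6.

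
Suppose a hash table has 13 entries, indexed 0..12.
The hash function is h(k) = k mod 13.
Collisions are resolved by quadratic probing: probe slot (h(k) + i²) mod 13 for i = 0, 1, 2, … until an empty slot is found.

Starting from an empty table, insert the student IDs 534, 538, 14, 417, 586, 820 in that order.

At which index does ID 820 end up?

534: h=1 => slot 1
538: h=5 => slot 5
14: h=1, probe 1,2 => slot 2
417: h=1, probe 1,2,5,10 => slot 10
586: h=1, probe 1,2,5,10,4 => slot 4
820: h=1, probe 1,2,5,10,4,0 => slot 0
Table: [820, 534, 14, ∅, 586, 538, ∅, ∅, ∅, ∅, 417, ∅, ∅]

0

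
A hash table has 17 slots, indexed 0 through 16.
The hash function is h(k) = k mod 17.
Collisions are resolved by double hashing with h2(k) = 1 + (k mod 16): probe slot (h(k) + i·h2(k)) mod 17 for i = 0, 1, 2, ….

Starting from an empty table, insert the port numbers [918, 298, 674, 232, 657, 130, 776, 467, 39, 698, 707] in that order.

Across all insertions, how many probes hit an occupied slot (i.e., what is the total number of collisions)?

5

Insert 918: h=0, slot 0 empty => index 0.
Insert 298: h=9, slot 9 empty => index 9.
Insert 674: h=11, slot 11 empty => index 11.
Insert 232: h=11, h2=9, slot 11 occupied => index 3.
Insert 657: h=11, h2=2, slot 11 occupied => index 13.
Insert 130: h=11, h2=3, slot 11 occupied => index 14.
Insert 776: h=11, h2=9, slots 11,3 occupied => index 12.
Insert 467: h=8, slot 8 empty => index 8.
Insert 39: h=5, slot 5 empty => index 5.
Insert 698: h=1, slot 1 empty => index 1.
Insert 707: h=10, slot 10 empty => index 10.
Table: [918, 698, _, 232, _, 39, _, _, 467, 298, 707, 674, 776, 657, 130, _, _]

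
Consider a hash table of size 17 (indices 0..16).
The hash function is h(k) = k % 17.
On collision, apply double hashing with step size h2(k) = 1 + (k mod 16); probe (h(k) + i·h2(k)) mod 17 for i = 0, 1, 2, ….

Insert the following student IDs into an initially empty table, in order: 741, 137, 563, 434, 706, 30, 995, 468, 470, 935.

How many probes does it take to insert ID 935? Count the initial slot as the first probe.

Insert 741: h=10, slot 10 empty -> index 10.
Insert 137: h=1, slot 1 empty -> index 1.
Insert 563: h=2, slot 2 empty -> index 2.
Insert 434: h=9, slot 9 empty -> index 9.
Insert 706: h=9, h2=3, slot 9 occupied -> index 12.
Insert 30: h=13, slot 13 empty -> index 13.
Insert 995: h=9, h2=4, slots 9,13 occupied -> index 0.
Insert 468: h=9, h2=5, slot 9 occupied -> index 14.
Insert 470: h=11, slot 11 empty -> index 11.
Insert 935: h=0, h2=8, slot 0 occupied -> index 8.
Table: [995, 137, 563, —, —, —, —, —, 935, 434, 741, 470, 706, 30, 468, —, —]

2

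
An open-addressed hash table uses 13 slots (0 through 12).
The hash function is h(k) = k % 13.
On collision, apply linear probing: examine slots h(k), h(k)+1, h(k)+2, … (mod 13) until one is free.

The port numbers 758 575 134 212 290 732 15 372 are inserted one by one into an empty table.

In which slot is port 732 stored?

8

Insert 758: h=4, slot 4 empty -> index 4.
Insert 575: h=3, slot 3 empty -> index 3.
Insert 134: h=4, slot 4 occupied -> index 5.
Insert 212: h=4, slots 4,5 occupied -> index 6.
Insert 290: h=4, slots 4,5,6 occupied -> index 7.
Insert 732: h=4, slots 4,5,6,7 occupied -> index 8.
Insert 15: h=2, slot 2 empty -> index 2.
Insert 372: h=8, slot 8 occupied -> index 9.
Table: [∅, ∅, 15, 575, 758, 134, 212, 290, 732, 372, ∅, ∅, ∅]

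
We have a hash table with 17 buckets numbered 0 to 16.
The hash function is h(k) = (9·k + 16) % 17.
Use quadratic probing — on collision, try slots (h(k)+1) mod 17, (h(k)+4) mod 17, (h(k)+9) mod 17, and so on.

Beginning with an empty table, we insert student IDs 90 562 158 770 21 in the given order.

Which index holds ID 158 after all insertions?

11

90: h=10 => slot 10
562: h=8 => slot 8
158: h=10, probe 10,11 => slot 11
770: h=10, probe 10,11,14 => slot 14
21: h=1 => slot 1
Table: [_, 21, _, _, _, _, _, _, 562, _, 90, 158, _, _, 770, _, _]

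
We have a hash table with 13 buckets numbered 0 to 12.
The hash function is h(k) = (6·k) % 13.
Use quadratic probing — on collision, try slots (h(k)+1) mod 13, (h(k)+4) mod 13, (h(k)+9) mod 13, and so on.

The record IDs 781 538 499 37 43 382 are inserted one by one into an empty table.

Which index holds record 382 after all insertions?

781: h=6 -> slot 6
538: h=4 -> slot 4
499: h=4, probe 4,5 -> slot 5
37: h=1 -> slot 1
43: h=11 -> slot 11
382: h=4, probe 4,5,8 -> slot 8
Table: [., 37, ., ., 538, 499, 781, ., 382, ., ., 43, .]

8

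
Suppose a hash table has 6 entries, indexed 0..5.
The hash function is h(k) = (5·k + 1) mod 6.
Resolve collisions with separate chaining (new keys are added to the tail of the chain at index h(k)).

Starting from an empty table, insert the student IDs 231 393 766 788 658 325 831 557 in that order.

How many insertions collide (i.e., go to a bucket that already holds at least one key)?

231 -> bucket 4
393 -> bucket 4 (collision)
766 -> bucket 3
788 -> bucket 5
658 -> bucket 3 (collision)
325 -> bucket 0
831 -> bucket 4 (collision)
557 -> bucket 2
Final buckets:
0: 325
1: -
2: 557
3: 766 -> 658
4: 231 -> 393 -> 831
5: 788

3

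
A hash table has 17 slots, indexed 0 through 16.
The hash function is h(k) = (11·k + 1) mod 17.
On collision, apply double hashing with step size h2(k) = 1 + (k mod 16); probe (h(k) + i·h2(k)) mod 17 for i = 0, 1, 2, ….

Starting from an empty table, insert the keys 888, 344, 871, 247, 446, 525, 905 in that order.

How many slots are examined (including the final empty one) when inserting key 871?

2

Insert 888: h=11, slot 11 empty -> index 11.
Insert 344: h=11, h2=9, slot 11 occupied -> index 3.
Insert 871: h=11, h2=8, slot 11 occupied -> index 2.
Insert 247: h=15, slot 15 empty -> index 15.
Insert 446: h=11, h2=15, slot 11 occupied -> index 9.
Insert 525: h=13, slot 13 empty -> index 13.
Insert 905: h=11, h2=10, slot 11 occupied -> index 4.
Table: [—, —, 871, 344, 905, —, —, —, —, 446, —, 888, —, 525, —, 247, —]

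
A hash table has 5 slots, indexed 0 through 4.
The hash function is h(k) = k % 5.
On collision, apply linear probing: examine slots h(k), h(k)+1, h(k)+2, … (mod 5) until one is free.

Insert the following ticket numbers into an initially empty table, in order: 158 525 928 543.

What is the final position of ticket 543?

1

158 hashes to 3; slot 3 is free => place at 3.
525 hashes to 0; slot 0 is free => place at 0.
928 hashes to 3; 3 taken => place at 4.
543 hashes to 3; 3,4,0 taken => place at 1.
Table: [525, 543, -, 158, 928]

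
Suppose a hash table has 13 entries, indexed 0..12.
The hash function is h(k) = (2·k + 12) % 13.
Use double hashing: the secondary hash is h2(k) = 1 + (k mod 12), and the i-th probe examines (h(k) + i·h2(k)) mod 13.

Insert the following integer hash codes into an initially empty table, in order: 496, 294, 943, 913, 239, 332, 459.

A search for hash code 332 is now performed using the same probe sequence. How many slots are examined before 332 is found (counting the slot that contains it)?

Insert 496: h=3, slot 3 empty → index 3.
Insert 294: h=2, slot 2 empty → index 2.
Insert 943: h=0, slot 0 empty → index 0.
Insert 913: h=5, slot 5 empty → index 5.
Insert 239: h=9, slot 9 empty → index 9.
Insert 332: h=0, h2=9, slots 0,9,5 occupied → index 1.
Insert 459: h=7, slot 7 empty → index 7.
Table: [943, 332, 294, 496, -, 913, -, 459, -, 239, -, -, -]
Lookup 332: h=0, h2=9, probe 0,9,5,1 → found at 1.

4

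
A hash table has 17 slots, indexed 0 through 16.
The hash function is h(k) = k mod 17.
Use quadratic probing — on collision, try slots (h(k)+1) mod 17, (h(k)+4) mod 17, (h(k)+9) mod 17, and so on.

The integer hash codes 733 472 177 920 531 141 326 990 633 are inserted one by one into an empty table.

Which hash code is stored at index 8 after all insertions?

990

733: h=2 => slot 2
472: h=13 => slot 13
177: h=7 => slot 7
920: h=2, probe 2,3 => slot 3
531: h=4 => slot 4
141: h=5 => slot 5
326: h=3, probe 3,4,7,12 => slot 12
990: h=4, probe 4,5,8 => slot 8
633: h=4, probe 4,5,8,13,3,12,6 => slot 6
Table: [∅, ∅, 733, 920, 531, 141, 633, 177, 990, ∅, ∅, ∅, 326, 472, ∅, ∅, ∅]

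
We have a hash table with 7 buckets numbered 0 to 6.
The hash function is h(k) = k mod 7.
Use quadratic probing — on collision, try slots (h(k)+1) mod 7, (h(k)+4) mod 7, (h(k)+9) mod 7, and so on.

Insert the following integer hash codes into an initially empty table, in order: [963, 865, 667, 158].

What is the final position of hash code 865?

5

Insert 963: h=4, slot 4 empty → index 4.
Insert 865: h=4, slot 4 occupied → index 5.
Insert 667: h=2, slot 2 empty → index 2.
Insert 158: h=4, slots 4,5 occupied → index 1.
Table: [_, 158, 667, _, 963, 865, _]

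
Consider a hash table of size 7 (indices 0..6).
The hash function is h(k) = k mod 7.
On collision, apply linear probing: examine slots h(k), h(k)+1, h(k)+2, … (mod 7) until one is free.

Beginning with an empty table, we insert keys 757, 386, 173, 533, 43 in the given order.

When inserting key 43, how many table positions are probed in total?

4

757 hashes to 1; slot 1 is free → place at 1.
386 hashes to 1; 1 taken → place at 2.
173 hashes to 5; slot 5 is free → place at 5.
533 hashes to 1; 1,2 taken → place at 3.
43 hashes to 1; 1,2,3 taken → place at 4.
Table: [—, 757, 386, 533, 43, 173, —]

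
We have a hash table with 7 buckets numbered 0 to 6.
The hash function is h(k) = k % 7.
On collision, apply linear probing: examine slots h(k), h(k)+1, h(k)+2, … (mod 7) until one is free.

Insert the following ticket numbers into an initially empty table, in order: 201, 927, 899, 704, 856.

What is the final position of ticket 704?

201 hashes to 5; slot 5 is free => place at 5.
927 hashes to 3; slot 3 is free => place at 3.
899 hashes to 3; 3 taken => place at 4.
704 hashes to 4; 4,5 taken => place at 6.
856 hashes to 2; slot 2 is free => place at 2.
Table: [—, —, 856, 927, 899, 201, 704]

6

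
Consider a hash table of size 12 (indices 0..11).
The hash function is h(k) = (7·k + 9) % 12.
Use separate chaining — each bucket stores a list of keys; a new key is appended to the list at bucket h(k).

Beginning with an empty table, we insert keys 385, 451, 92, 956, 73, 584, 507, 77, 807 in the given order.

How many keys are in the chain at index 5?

385 -> bucket 4
451 -> bucket 10
92 -> bucket 5
956 -> bucket 5 (collision)
73 -> bucket 4 (collision)
584 -> bucket 5 (collision)
507 -> bucket 6
77 -> bucket 8
807 -> bucket 6 (collision)
Final buckets:
0: —
1: —
2: —
3: —
4: 385 -> 73
5: 92 -> 956 -> 584
6: 507 -> 807
7: —
8: 77
9: —
10: 451
11: —

3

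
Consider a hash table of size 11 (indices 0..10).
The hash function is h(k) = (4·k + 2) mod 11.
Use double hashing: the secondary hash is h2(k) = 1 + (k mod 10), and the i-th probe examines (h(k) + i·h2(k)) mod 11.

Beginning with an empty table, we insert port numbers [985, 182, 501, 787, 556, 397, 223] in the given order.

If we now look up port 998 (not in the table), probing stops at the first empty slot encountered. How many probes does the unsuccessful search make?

985 hashes to 4; slot 4 is free -> place at 4.
182 hashes to 4, h2=3; 4 taken -> place at 7.
501 hashes to 4, h2=2; 4 taken -> place at 6.
787 hashes to 4, h2=8; 4 taken -> place at 1.
556 hashes to 4, h2=7; 4 taken -> place at 0.
397 hashes to 6, h2=8; 6 taken -> place at 3.
223 hashes to 3, h2=4; 3,7,0,4 taken -> place at 8.
Table: [556, 787, _, 397, 985, _, 501, 182, 223, _, _]
Lookup 998: h=1, h2=9, probe 1,10 → slot 10 empty, not found.

2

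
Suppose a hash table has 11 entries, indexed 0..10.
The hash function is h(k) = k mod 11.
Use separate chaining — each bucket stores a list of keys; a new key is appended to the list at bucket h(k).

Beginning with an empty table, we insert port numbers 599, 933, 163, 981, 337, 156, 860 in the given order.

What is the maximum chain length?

3

599 → bucket 5
933 → bucket 9
163 → bucket 9 (collision)
981 → bucket 2
337 → bucket 7
156 → bucket 2 (collision)
860 → bucket 2 (collision)
Final buckets:
0: ∅
1: ∅
2: 981 -> 156 -> 860
3: ∅
4: ∅
5: 599
6: ∅
7: 337
8: ∅
9: 933 -> 163
10: ∅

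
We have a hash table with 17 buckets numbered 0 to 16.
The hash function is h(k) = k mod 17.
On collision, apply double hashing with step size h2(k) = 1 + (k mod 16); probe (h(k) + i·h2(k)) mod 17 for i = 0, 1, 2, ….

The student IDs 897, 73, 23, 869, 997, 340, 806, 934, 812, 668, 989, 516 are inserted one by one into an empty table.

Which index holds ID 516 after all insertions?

4

897: h=13 => slot 13
73: h=5 => slot 5
23: h=6 => slot 6
869: h=2 => slot 2
997: h=11 => slot 11
340: h=0 => slot 0
806: h=7 => slot 7
934: h=16 => slot 16
812: h=13, h2=13, probe 13,9 => slot 9
668: h=5, h2=13, probe 5,1 => slot 1
989: h=3 => slot 3
516: h=6, h2=5, probe 6,11,16,4 => slot 4
Table: [340, 668, 869, 989, 516, 73, 23, 806, ∅, 812, ∅, 997, ∅, 897, ∅, ∅, 934]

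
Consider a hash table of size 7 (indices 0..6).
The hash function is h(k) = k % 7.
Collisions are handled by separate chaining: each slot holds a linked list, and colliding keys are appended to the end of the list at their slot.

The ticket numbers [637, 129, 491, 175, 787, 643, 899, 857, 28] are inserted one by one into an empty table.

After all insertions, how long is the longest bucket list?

Insert 637: h=0, bucket 0 empty -> new chain.
Insert 129: h=3, bucket 3 empty -> new chain.
Insert 491: h=1, bucket 1 empty -> new chain.
Insert 175: h=0, bucket 0 nonempty -> append to chain.
Insert 787: h=3, bucket 3 nonempty -> append to chain.
Insert 643: h=6, bucket 6 empty -> new chain.
Insert 899: h=3, bucket 3 nonempty -> append to chain.
Insert 857: h=3, bucket 3 nonempty -> append to chain.
Insert 28: h=0, bucket 0 nonempty -> append to chain.
Final buckets:
0: 637 -> 175 -> 28
1: 491
2: —
3: 129 -> 787 -> 899 -> 857
4: —
5: —
6: 643

4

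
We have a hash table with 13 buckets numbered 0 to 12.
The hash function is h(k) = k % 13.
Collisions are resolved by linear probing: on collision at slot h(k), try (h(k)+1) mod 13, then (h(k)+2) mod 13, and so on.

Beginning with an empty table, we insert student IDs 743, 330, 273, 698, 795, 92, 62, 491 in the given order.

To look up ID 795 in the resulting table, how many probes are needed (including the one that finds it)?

2

743 hashes to 2; slot 2 is free → place at 2.
330 hashes to 5; slot 5 is free → place at 5.
273 hashes to 0; slot 0 is free → place at 0.
698 hashes to 9; slot 9 is free → place at 9.
795 hashes to 2; 2 taken → place at 3.
92 hashes to 1; slot 1 is free → place at 1.
62 hashes to 10; slot 10 is free → place at 10.
491 hashes to 10; 10 taken → place at 11.
Table: [273, 92, 743, 795, _, 330, _, _, _, 698, 62, 491, _]
Lookup 795: h=2, probe 2,3 → found at 3.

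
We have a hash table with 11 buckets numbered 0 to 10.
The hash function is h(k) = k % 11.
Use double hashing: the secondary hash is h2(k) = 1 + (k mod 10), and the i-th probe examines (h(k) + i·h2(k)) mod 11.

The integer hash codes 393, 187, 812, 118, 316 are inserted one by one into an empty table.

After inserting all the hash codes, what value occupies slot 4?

316

393 hashes to 8; slot 8 is free → place at 8.
187 hashes to 0; slot 0 is free → place at 0.
812 hashes to 9; slot 9 is free → place at 9.
118 hashes to 8, h2=9; 8 taken → place at 6.
316 hashes to 8, h2=7; 8 taken → place at 4.
Table: [187, _, _, _, 316, _, 118, _, 393, 812, _]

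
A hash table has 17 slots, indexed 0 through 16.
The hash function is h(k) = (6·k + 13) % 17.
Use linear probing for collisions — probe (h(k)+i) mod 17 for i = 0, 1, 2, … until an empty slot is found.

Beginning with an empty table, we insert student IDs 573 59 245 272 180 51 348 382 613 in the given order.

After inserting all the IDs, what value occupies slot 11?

348

573: h=0 -> slot 0
59: h=10 -> slot 10
245: h=4 -> slot 4
272: h=13 -> slot 13
180: h=5 -> slot 5
51: h=13, probe 13,14 -> slot 14
348: h=10, probe 10,11 -> slot 11
382: h=10, probe 10,11,12 -> slot 12
613: h=2 -> slot 2
Table: [573, ∅, 613, ∅, 245, 180, ∅, ∅, ∅, ∅, 59, 348, 382, 272, 51, ∅, ∅]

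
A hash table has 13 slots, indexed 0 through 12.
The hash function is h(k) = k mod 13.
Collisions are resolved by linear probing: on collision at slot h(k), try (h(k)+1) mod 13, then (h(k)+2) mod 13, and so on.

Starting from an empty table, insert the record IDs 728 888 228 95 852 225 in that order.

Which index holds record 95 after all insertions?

728 hashes to 0; slot 0 is free => place at 0.
888 hashes to 4; slot 4 is free => place at 4.
228 hashes to 7; slot 7 is free => place at 7.
95 hashes to 4; 4 taken => place at 5.
852 hashes to 7; 7 taken => place at 8.
225 hashes to 4; 4,5 taken => place at 6.
Table: [728, _, _, _, 888, 95, 225, 228, 852, _, _, _, _]

5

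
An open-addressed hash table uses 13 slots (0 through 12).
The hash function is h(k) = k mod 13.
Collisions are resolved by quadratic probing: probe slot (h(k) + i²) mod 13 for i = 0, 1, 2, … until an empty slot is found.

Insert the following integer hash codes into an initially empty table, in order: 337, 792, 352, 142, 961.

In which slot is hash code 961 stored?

337: h=12 => slot 12
792: h=12, probe 12,0 => slot 0
352: h=1 => slot 1
142: h=12, probe 12,0,3 => slot 3
961: h=12, probe 12,0,3,8 => slot 8
Table: [792, 352, -, 142, -, -, -, -, 961, -, -, -, 337]

8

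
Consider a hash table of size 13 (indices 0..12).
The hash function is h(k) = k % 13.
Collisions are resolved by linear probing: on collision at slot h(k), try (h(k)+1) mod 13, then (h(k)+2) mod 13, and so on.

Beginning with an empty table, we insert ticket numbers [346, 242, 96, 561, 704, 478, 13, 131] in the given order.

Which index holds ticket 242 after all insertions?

9

Insert 346: h=8, slot 8 empty → index 8.
Insert 242: h=8, slot 8 occupied → index 9.
Insert 96: h=5, slot 5 empty → index 5.
Insert 561: h=2, slot 2 empty → index 2.
Insert 704: h=2, slot 2 occupied → index 3.
Insert 478: h=10, slot 10 empty → index 10.
Insert 13: h=0, slot 0 empty → index 0.
Insert 131: h=1, slot 1 empty → index 1.
Table: [13, 131, 561, 704, _, 96, _, _, 346, 242, 478, _, _]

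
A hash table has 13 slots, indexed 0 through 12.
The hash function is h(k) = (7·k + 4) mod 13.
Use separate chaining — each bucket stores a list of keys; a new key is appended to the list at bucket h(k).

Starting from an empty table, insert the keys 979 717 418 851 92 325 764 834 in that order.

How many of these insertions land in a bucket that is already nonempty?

2

979 -> bucket 6
717 -> bucket 5
418 -> bucket 5 (collision)
851 -> bucket 7
92 -> bucket 11
325 -> bucket 4
764 -> bucket 9
834 -> bucket 5 (collision)
Final buckets:
0: _
1: _
2: _
3: _
4: 325
5: 717 -> 418 -> 834
6: 979
7: 851
8: _
9: 764
10: _
11: 92
12: _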